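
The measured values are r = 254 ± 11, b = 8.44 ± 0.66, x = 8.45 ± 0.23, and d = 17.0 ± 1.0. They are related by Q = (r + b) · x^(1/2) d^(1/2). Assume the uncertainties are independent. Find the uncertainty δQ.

Let u = r + b = 262. δu = √(δr² + δb²) = √(121 + 0.436) = 11.0, so δu/u = 0.0420.
Q is then a monomial in u, x, d:
δQ/Q = √((δu/u)² + (½·δx/x)² + (½·δd/d)²) = √(0.00176 + 0.000185 + 0.000865) = 0.0530
Q = 3150, so δQ = 0.0530 × 3150 = 167.

167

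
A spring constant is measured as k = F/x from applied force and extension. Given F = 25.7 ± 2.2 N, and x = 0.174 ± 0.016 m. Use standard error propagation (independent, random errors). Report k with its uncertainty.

For a monomial k ∝ F, x^-1, fractional errors add in quadrature:
  (1·δF/F)² = (1×0.0856)² = 0.00733;  (-1·δx/x)² = (-1×0.0920)² = 0.00846
δk/k = √(0.0158) = 0.126
k = 148 N/m, so δk = 0.126 × 148 = 18.6 N/m.

148 ± 18.6 N/m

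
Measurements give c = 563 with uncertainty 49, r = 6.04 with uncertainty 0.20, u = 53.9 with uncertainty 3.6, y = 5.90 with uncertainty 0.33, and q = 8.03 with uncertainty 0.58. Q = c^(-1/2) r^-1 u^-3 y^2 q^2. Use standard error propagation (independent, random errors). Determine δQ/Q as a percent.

27.7%

Each factor contributes (exponent × relative error)² to (δQ/Q)²:
  (−½·δc/c)² = (-0.5×0.0870)² = 0.00189;  (-1·δr/r)² = (-1×0.0331)² = 0.00110;  (-3·δu/u)² = (-3×0.0668)² = 0.0401;  (2·δy/y)² = (2×0.0559)² = 0.0125;  (2·δq/q)² = (2×0.0722)² = 0.0209
δQ/Q = √(0.0765) = 0.277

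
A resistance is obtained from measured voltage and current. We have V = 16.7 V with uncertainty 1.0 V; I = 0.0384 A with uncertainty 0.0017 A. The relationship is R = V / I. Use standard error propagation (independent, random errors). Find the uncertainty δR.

32.4 Ω

Each factor contributes (exponent × relative error)² to (δR/R)²:
  (1·δV/V)² = (1×0.0599)² = 0.00359;  (-1·δI/I)² = (-1×0.0443)² = 0.00196
δR/R = √(0.00555) = 0.0745
R = 435 Ω, so δR = 0.0745 × 435 = 32.4 Ω.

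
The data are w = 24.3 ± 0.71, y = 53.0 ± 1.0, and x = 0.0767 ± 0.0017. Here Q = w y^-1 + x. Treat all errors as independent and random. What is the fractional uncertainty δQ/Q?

Let p = w·y^-1 = 0.458. δp/p = √((1·δw/w)² + (-1·δy/y)²) = √(0.000854 + 0.000356) = 0.0348, so δp = 0.0159.
Q = p + x: δQ = √(δp² + δx²) = √(0.000254 + 2.89e-06) = 0.0160
Q = 0.535, so δQ/Q = 0.0160/0.535 = 0.0300.

0.0300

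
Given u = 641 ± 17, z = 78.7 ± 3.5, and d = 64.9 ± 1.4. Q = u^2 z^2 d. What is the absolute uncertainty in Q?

For a monomial Q ∝ u^2, z^2, d, fractional errors add in quadrature:
  (2·δu/u)² = (2×0.0265)² = 0.00281;  (2·δz/z)² = (2×0.0445)² = 0.00791;  (1·δd/d)² = (1×0.0216)² = 0.000465
δQ/Q = √(0.0112) = 0.106
Q = 1.65e+11, so δQ = 0.106 × 1.65e+11 = 1.75e+10.

1.75e+10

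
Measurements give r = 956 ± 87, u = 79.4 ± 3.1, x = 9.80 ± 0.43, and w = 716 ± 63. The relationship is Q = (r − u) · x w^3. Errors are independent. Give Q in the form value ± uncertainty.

(3.15 ± 0.900) × 10^12

Let h = r − u = 877. δh = √(δr² + δu²) = √(7570 + 9.61) = 87.1, so δh/h = 0.0993.
Q is then a monomial in h, x, w:
δQ/Q = √((δh/h)² + (1·δx/x)² + (3·δw/w)²) = √(0.00986 + 0.00193 + 0.0697) = 0.285
Q = 3.15e+12, so δQ = 0.285 × 3.15e+12 = 9e+11.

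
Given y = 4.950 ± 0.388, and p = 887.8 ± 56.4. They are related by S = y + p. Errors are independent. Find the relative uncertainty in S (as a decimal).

Sums and differences: (δS)² = Σ (cᵢ δxᵢ)².
  (δy)² = 0.151;  (δp)² = 3180
δS = √(3180) = 56.4
S = 892.8, so δS/S = 56.4/892.8 = 0.0632.

0.0632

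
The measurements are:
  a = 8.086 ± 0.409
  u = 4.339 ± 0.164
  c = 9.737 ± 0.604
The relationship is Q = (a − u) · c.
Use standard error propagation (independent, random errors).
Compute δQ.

4.85

Let w = a − u = 3.747. δw = √(δa² + δu²) = √(0.167 + 0.0269) = 0.441, so δw/w = 0.118.
Q is then a monomial in w, c:
δQ/Q = √((δw/w)² + (1·δc/c)²) = √(0.0138 + 0.00385) = 0.133
Q = 36.48, so δQ = 0.133 × 36.48 = 4.85.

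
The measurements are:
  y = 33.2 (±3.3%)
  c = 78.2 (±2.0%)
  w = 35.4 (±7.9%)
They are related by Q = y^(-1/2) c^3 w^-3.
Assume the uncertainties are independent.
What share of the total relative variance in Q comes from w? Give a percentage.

(δQ/Q)² = (−½·δy/y)² + (3·δc/c)² + (-3·δw/w)²
  y term: (-0.5×0.0330)² = 0.000272
  c term: (3×0.0200)² = 0.00360
  w term: (-3×0.0790)² = 0.0562
Total = 0.0600. Share from w = 0.0562/0.0600 = 0.936.

93.6%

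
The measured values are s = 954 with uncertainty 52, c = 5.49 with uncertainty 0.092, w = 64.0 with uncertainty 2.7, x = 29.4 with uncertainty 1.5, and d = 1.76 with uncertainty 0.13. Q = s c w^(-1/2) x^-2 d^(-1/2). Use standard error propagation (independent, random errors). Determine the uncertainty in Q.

0.0710

Each factor contributes (exponent × relative error)² to (δQ/Q)²:
  (1·δs/s)² = (1×0.0545)² = 0.00297;  (1·δc/c)² = (1×0.0168)² = 0.000281;  (−½·δw/w)² = (-0.5×0.0422)² = 0.000445;  (-2·δx/x)² = (-2×0.0510)² = 0.0104;  (−½·δd/d)² = (-0.5×0.0739)² = 0.00136
δQ/Q = √(0.0155) = 0.124
Q = 0.571, so δQ = 0.124 × 0.571 = 0.0710.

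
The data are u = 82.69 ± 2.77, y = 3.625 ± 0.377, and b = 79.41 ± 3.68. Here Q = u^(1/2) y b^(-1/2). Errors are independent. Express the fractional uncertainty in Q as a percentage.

Products/powers → add relative errors in quadrature, weighted by exponent:
  (½·δu/u)² = (0.5×0.0335)² = 0.000281;  (1·δy/y)² = (1×0.104)² = 0.0108;  (−½·δb/b)² = (-0.5×0.0463)² = 0.000537
δQ/Q = √(0.0116) = 0.108

10.8%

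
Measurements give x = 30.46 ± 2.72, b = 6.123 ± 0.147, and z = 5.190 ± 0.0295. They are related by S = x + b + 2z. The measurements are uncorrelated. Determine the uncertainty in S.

2.72

Sums and differences: (δS)² = Σ (cᵢ δxᵢ)².
  (δx)² = 7.40;  (δb)² = 0.0216;  (2·δz)² = 0.00348
δS = √(7.42) = 2.72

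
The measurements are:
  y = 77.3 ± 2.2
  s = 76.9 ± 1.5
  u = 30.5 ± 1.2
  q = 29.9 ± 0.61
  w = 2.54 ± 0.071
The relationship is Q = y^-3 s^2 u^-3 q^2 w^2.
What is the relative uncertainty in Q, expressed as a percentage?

16.6%

Each factor contributes (exponent × relative error)² to (δQ/Q)²:
  (-3·δy/y)² = (-3×0.0285)² = 0.00729;  (2·δs/s)² = (2×0.0195)² = 0.00152;  (-3·δu/u)² = (-3×0.0393)² = 0.0139;  (2·δq/q)² = (2×0.0204)² = 0.00166;  (2·δw/w)² = (2×0.0280)² = 0.00313
δQ/Q = √(0.0275) = 0.166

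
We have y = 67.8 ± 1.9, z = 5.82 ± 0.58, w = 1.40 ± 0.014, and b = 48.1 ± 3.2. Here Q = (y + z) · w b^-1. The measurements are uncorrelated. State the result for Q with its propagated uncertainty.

2.14 ± 0.155

Let u = y + z = 73.6. δu = √(δy² + δz²) = √(3.61 + 0.336) = 1.99, so δu/u = 0.0270.
Q is then a monomial in u, w, b:
δQ/Q = √((δu/u)² + (1·δw/w)² + (-1·δb/b)²) = √(0.000728 + 0.000100 + 0.00443) = 0.0725
Q = 2.14, so δQ = 0.0725 × 2.14 = 0.155.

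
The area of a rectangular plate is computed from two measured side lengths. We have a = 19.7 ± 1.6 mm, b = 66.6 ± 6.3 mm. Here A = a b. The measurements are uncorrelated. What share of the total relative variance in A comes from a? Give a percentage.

42.4%

(δA/A)² = (1·δa/a)² + (1·δb/b)²
  a term: (1×0.0812)² = 0.00660
  b term: (1×0.0946)² = 0.00895
Total = 0.0155. Share from a = 0.00660/0.0155 = 0.424.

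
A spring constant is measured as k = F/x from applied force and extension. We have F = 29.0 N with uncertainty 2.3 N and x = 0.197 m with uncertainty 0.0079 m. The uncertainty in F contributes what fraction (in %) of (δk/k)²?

79.6%

(δk/k)² = (1·δF/F)² + (-1·δx/x)²
  F term: (1×0.0793)² = 0.00629
  x term: (-1×0.0401)² = 0.00161
Total = 0.00790. Share from F = 0.00629/0.00790 = 0.796.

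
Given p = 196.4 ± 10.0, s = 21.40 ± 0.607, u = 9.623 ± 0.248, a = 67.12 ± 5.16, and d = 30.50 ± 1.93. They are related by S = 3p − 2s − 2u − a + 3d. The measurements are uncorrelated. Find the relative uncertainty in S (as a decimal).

Sums and differences: (δS)² = Σ (cᵢ δxᵢ)².
  (3·δp)² = 900;  (2·δs)² = 1.47;  (2·δu)² = 0.246;  (δa)² = 26.6;  (3·δd)² = 33.5
δS = √(962) = 31.0
S = 551.5, so δS/S = 31.0/551.5 = 0.0562.

0.0562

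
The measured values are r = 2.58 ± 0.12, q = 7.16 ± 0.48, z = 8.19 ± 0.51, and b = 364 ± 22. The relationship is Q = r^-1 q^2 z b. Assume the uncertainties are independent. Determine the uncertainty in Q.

Since Q is a product/quotient, work with relative uncertainties:
  (-1·δr/r)² = (-1×0.0465)² = 0.00216;  (2·δq/q)² = (2×0.0670)² = 0.0180;  (1·δz/z)² = (1×0.0623)² = 0.00388;  (1·δb/b)² = (1×0.0604)² = 0.00365
δQ/Q = √(0.0277) = 0.166
Q = 59200, so δQ = 0.166 × 59200 = 9850.

9850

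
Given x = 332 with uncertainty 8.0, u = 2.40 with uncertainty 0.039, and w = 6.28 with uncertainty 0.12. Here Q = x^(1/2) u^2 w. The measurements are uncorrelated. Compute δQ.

Q is a product of powers, so relative uncertainties combine in quadrature:
  (½·δx/x)² = (0.5×0.0241)² = 0.000145;  (2·δu/u)² = (2×0.0163)² = 0.00106;  (1·δw/w)² = (1×0.0191)² = 0.000365
δQ/Q = √(0.00157) = 0.0396
Q = 659, so δQ = 0.0396 × 659 = 26.1.

26.1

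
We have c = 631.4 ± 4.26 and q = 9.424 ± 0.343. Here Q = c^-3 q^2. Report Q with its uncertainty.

(3.528 ± 0.267) × 10^-7

Relative error in a monomial: (δQ/Q)² = Σ (nᵢ · δxᵢ/xᵢ)².
  (-3·δc/c)² = (-3×0.00675)² = 0.000410;  (2·δq/q)² = (2×0.0364)² = 0.00530
δQ/Q = √(0.00571) = 0.0756
Q = 3.528e-07, so δQ = 0.0756 × 3.528e-07 = 2.67e-08.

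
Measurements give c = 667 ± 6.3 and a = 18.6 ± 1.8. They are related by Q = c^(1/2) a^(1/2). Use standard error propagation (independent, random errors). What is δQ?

Since Q is a product/quotient, work with relative uncertainties:
  (½·δc/c)² = (0.5×0.00945)² = 2.23e-05;  (½·δa/a)² = (0.5×0.0968)² = 0.00234
δQ/Q = √(0.00236) = 0.0486
Q = 111, so δQ = 0.0486 × 111 = 5.42.

5.42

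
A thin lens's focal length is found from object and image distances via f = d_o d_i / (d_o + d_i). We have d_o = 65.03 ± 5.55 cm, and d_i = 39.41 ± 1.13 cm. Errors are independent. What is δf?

0.904 cm

∂f/∂d_o = (d_i/(d_o+d_i))² = 0.142;  ∂f/∂d_i = (d_o/(d_o+d_i))² = 0.388
δf = √((∂f/∂d_o · δd_o)² + (∂f/∂d_i · δd_i)²) = √(0.625 + 0.192) = 0.904 cm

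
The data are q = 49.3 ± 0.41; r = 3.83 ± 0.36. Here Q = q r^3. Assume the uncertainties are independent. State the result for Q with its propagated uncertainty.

Q is a product of powers, so relative uncertainties combine in quadrature:
  (1·δq/q)² = (1×0.00832)² = 6.92e-05;  (3·δr/r)² = (3×0.0940)² = 0.0795
δQ/Q = √(0.0796) = 0.282
Q = 2770, so δQ = 0.282 × 2770 = 781.

2770 ± 781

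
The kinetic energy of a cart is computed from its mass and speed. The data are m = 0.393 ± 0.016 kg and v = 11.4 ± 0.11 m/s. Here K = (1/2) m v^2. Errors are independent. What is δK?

1.15 J

K is a product of powers, so relative uncertainties combine in quadrature:
  (1·δm/m)² = (1×0.0407)² = 0.00166;  (2·δv/v)² = (2×0.00965)² = 0.000372
δK/K = √(0.00203) = 0.0451
K = 25.5 J, so δK = 0.0451 × 25.5 = 1.15 J.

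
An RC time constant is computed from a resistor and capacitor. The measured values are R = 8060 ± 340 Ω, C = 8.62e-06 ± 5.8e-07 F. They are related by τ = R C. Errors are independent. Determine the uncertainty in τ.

Each factor contributes (exponent × relative error)² to (δτ/τ)²:
  (1·δR/R)² = (1×0.0422)² = 0.00178;  (1·δC/C)² = (1×0.0673)² = 0.00453
δτ/τ = √(0.00631) = 0.0794
τ = 0.0695 s, so δτ = 0.0794 × 0.0695 = 0.00552 s.

0.00552 s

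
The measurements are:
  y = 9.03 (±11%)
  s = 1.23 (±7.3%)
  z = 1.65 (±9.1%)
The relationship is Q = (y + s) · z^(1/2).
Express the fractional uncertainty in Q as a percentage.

10.7%

Let u = y + s = 10.3. δu = √(δy² + δs²) = √(0.987 + 0.00806) = 0.997, so δu/u = 0.0972.
Q is then a monomial in u, z:
δQ/Q = √((δu/u)² + (½·δz/z)²) = √(0.00945 + 0.00207) = 0.107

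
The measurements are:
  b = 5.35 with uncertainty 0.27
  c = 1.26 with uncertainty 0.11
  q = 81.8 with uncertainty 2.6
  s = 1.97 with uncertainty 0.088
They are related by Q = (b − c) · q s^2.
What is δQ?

Let u = b − c = 4.09. δu = √(δb² + δc²) = √(0.0729 + 0.0121) = 0.292, so δu/u = 0.0713.
Q is then a monomial in u, q, s:
δQ/Q = √((δu/u)² + (1·δq/q)² + (2·δs/s)²) = √(0.00508 + 0.00101 + 0.00798) = 0.119
Q = 1300, so δQ = 0.119 × 1300 = 154.

154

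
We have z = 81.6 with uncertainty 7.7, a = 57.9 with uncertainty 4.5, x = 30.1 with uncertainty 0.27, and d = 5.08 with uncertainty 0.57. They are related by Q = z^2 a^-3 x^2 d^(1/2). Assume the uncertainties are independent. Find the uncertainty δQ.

Products/powers → add relative errors in quadrature, weighted by exponent:
  (2·δz/z)² = (2×0.0944)² = 0.0356;  (-3·δa/a)² = (-3×0.0777)² = 0.0544;  (2·δx/x)² = (2×0.00897)² = 0.000322;  (½·δd/d)² = (0.5×0.112)² = 0.00315
δQ/Q = √(0.0935) = 0.306
Q = 70.1, so δQ = 0.306 × 70.1 = 21.4.

21.4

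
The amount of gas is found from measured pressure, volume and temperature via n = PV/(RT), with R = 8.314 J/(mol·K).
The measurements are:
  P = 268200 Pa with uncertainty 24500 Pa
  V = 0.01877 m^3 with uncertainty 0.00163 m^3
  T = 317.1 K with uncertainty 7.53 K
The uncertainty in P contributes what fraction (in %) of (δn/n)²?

(δn/n)² = (1·δP/P)² + (1·δV/V)² + (-1·δT/T)²
  P term: (1×0.0913)² = 0.00834
  V term: (1×0.0868)² = 0.00754
  T term: (-1×0.0237)² = 0.000564
Total = 0.0164. Share from P = 0.00834/0.0164 = 0.507.

50.7%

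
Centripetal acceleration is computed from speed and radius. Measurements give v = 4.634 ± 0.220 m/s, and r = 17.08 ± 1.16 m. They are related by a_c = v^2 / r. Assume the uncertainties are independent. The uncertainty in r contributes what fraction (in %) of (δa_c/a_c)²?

(δa_c/a_c)² = (2·δv/v)² + (-1·δr/r)²
  v term: (2×0.0475)² = 0.00902
  r term: (-1×0.0679)² = 0.00461
Total = 0.0136. Share from r = 0.00461/0.0136 = 0.338.

33.8%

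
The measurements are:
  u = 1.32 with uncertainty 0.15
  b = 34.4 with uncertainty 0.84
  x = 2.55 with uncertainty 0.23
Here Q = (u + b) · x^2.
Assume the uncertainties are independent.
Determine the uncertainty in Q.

42.3

Let w = u + b = 35.7. δw = √(δu² + δb²) = √(0.0225 + 0.706) = 0.853, so δw/w = 0.0239.
Q is then a monomial in w, x:
δQ/Q = √((δw/w)² + (2·δx/x)²) = √(0.000571 + 0.0325) = 0.182
Q = 232, so δQ = 0.182 × 232 = 42.3.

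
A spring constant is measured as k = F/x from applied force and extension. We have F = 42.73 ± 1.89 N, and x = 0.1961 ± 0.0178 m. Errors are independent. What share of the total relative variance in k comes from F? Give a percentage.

19.2%

(δk/k)² = (1·δF/F)² + (-1·δx/x)²
  F term: (1×0.0442)² = 0.00196
  x term: (-1×0.0908)² = 0.00824
Total = 0.0102. Share from F = 0.00196/0.0102 = 0.192.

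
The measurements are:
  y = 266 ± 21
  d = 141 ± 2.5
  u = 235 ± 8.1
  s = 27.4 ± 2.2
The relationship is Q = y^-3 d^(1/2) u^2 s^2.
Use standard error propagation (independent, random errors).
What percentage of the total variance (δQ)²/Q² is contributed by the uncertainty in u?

5.48%

(δQ/Q)² = (-3·δy/y)² + (½·δd/d)² + (2·δu/u)² + (2·δs/s)²
  y term: (-3×0.0789)² = 0.0561
  d term: (0.5×0.0177)² = 7.86e-05
  u term: (2×0.0345)² = 0.00475
  s term: (2×0.0803)² = 0.0258
Total = 0.0867. Share from u = 0.00475/0.0867 = 0.0548.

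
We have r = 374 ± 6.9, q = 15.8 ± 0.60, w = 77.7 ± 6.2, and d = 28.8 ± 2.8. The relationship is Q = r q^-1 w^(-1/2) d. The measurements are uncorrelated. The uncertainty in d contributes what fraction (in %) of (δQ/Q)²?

(δQ/Q)² = (1·δr/r)² + (-1·δq/q)² + (−½·δw/w)² + (1·δd/d)²
  r term: (1×0.0184)² = 0.000340
  q term: (-1×0.0380)² = 0.00144
  w term: (-0.5×0.0798)² = 0.00159
  d term: (1×0.0972)² = 0.00945
Total = 0.0128. Share from d = 0.00945/0.0128 = 0.737.

73.7%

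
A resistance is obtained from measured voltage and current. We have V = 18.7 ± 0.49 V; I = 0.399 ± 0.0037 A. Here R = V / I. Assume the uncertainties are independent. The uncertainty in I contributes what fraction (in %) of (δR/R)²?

11.1%

(δR/R)² = (1·δV/V)² + (-1·δI/I)²
  V term: (1×0.0262)² = 0.000687
  I term: (-1×0.00927)² = 8.6e-05
Total = 0.000773. Share from I = 8.6e-05/0.000773 = 0.111.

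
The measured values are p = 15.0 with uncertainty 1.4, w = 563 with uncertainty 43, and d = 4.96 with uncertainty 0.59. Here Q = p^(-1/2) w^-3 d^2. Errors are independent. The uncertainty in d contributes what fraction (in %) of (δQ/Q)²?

(δQ/Q)² = (−½·δp/p)² + (-3·δw/w)² + (2·δd/d)²
  p term: (-0.5×0.0933)² = 0.00218
  w term: (-3×0.0764)² = 0.0525
  d term: (2×0.119)² = 0.0566
Total = 0.111. Share from d = 0.0566/0.111 = 0.509.

50.9%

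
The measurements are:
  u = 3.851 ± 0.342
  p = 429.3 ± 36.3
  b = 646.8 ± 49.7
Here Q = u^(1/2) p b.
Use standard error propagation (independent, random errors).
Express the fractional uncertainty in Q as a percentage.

12.3%

Each factor contributes (exponent × relative error)² to (δQ/Q)²:
  (½·δu/u)² = (0.5×0.0888)² = 0.00197;  (1·δp/p)² = (1×0.0846)² = 0.00715;  (1·δb/b)² = (1×0.0768)² = 0.00590
δQ/Q = √(0.0150) = 0.123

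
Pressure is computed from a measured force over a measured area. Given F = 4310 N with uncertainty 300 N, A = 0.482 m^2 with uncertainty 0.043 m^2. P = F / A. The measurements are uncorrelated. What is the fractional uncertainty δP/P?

Each factor contributes (exponent × relative error)² to (δP/P)²:
  (1·δF/F)² = (1×0.0696)² = 0.00484;  (-1·δA/A)² = (-1×0.0892)² = 0.00796
δP/P = √(0.0128) = 0.113

0.113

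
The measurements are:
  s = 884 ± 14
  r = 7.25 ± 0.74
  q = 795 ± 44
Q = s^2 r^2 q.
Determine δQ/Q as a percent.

For a monomial Q ∝ s^2, r^2, q, fractional errors add in quadrature:
  (2·δs/s)² = (2×0.0158)² = 0.00100;  (2·δr/r)² = (2×0.102)² = 0.0417;  (1·δq/q)² = (1×0.0553)² = 0.00306
δQ/Q = √(0.0457) = 0.214

21.4%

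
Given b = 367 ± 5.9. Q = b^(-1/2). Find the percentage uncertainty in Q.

For a monomial Q ∝ b^(-1/2), fractional errors add in quadrature:
  (−½·δb/b)² = (-0.5×0.0161)² = 6.46e-05
δQ/Q = √(6.46e-05) = 0.00804

0.804%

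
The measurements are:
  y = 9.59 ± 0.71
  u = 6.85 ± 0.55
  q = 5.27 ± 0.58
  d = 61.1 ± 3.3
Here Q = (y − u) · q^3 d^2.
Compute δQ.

7.15e+05

Let w = y − u = 2.74. δw = √(δy² + δu²) = √(0.504 + 0.303) = 0.898, so δw/w = 0.328.
Q is then a monomial in w, q, d:
δQ/Q = √((δw/w)² + (3·δq/q)² + (2·δd/d)²) = √(0.107 + 0.109 + 0.0117) = 0.478
Q = 1.5e+06, so δQ = 0.478 × 1.5e+06 = 7.15e+05.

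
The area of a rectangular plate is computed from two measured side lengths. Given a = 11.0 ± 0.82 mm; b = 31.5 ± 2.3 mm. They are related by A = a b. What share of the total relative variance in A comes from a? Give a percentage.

51.0%

(δA/A)² = (1·δa/a)² + (1·δb/b)²
  a term: (1×0.0745)² = 0.00556
  b term: (1×0.0730)² = 0.00533
Total = 0.0109. Share from a = 0.00556/0.0109 = 0.510.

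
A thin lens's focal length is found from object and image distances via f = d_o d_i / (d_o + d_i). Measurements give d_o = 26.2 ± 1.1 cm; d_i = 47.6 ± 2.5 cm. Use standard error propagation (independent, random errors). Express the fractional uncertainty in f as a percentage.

∂f/∂d_o = (d_i/(d_o+d_i))² = 0.416;  ∂f/∂d_i = (d_o/(d_o+d_i))² = 0.126
δf = √((∂f/∂d_o · δd_o)² + (∂f/∂d_i · δd_i)²) = √(0.209 + 0.0993) = 0.556 cm
f = 16.9 cm, so δf/f = 0.556/16.9 = 0.0329.

3.29%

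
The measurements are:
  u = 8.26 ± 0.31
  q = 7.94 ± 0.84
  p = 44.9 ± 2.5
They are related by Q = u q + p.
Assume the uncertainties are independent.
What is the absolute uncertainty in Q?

7.77

Let w = u·q = 65.6. δw/w = √((1·δu/u)² + (1·δq/q)²) = √(0.00141 + 0.0112) = 0.112, so δw = 7.36.
Q = w + p: δQ = √(δw² + δp²) = √(54.2 + 6.25) = 7.77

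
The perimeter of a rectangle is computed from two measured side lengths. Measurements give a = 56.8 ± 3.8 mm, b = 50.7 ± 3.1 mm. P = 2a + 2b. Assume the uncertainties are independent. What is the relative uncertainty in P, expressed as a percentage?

P is a linear combination, so absolute uncertainties add in quadrature:
  (2·δa)² = 57.8;  (2·δb)² = 38.4
δP = √(96.2) = 9.81 mm
P = 215 mm, so δP/P = 9.81/215 = 0.0456.

4.56%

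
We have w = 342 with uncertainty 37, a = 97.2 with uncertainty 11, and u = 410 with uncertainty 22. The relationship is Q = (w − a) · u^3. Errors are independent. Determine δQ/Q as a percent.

22.5%

Let h = w − a = 245. δh = √(δw² + δa²) = √(1370 + 121) = 38.6, so δh/h = 0.158.
Q is then a monomial in h, u:
δQ/Q = √((δh/h)² + (3·δu/u)²) = √(0.0249 + 0.0259) = 0.225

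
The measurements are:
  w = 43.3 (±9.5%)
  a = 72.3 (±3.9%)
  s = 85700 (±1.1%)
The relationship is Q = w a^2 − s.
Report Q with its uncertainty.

Let p = w·a^2 = 2.26e+05. δp/p = √((1·δw/w)² + (2·δa/a)²) = √(0.00903 + 0.00608) = 0.123, so δp = 27800.
Q = p − s: δQ = √(δp² + δs²) = √(7.74e+08 + 8.89e+05) = 27800
Q = 1.41e+05.

(1.41 ± 0.278) × 10^5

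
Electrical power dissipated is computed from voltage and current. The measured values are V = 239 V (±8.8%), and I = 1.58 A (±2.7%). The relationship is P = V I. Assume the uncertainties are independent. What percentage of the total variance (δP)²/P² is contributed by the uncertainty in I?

(δP/P)² = (1·δV/V)² + (1·δI/I)²
  V term: (1×0.0880)² = 0.00774
  I term: (1×0.0270)² = 0.000729
Total = 0.00847. Share from I = 0.000729/0.00847 = 0.0860.

8.60%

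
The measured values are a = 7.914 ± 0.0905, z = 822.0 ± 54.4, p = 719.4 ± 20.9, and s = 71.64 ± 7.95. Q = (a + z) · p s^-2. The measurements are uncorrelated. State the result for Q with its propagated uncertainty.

Let u = a + z = 829.9. δu = √(δa² + δz²) = √(0.00819 + 2960) = 54.4, so δu/u = 0.0655.
Q is then a monomial in u, p, s:
δQ/Q = √((δu/u)² + (1·δp/p)² + (-2·δs/s)²) = √(0.00430 + 0.000844 + 0.0493) = 0.233
Q = 116.3, so δQ = 0.233 × 116.3 = 27.1.

116.3 ± 27.1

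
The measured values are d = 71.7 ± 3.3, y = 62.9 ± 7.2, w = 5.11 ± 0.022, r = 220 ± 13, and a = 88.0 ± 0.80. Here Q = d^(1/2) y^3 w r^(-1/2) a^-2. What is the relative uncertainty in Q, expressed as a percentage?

34.6%

Relative error in a monomial: (δQ/Q)² = Σ (nᵢ · δxᵢ/xᵢ)².
  (½·δd/d)² = (0.5×0.0460)² = 0.000530;  (3·δy/y)² = (3×0.114)² = 0.118;  (1·δw/w)² = (1×0.00431)² = 1.85e-05;  (−½·δr/r)² = (-0.5×0.0591)² = 0.000873;  (-2·δa/a)² = (-2×0.00909)² = 0.000331
δQ/Q = √(0.120) = 0.346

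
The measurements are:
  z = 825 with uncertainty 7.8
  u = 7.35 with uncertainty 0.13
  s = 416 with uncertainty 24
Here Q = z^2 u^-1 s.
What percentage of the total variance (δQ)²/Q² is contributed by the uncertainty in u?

7.82%

(δQ/Q)² = (2·δz/z)² + (-1·δu/u)² + (1·δs/s)²
  z term: (2×0.00945)² = 0.000358
  u term: (-1×0.0177)² = 0.000313
  s term: (1×0.0577)² = 0.00333
Total = 0.00400. Share from u = 0.000313/0.00400 = 0.0782.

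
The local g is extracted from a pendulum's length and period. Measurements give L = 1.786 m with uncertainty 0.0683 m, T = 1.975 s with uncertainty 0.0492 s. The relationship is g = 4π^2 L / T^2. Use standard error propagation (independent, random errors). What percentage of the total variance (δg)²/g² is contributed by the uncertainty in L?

37.1%

(δg/g)² = (1·δL/L)² + (-2·δT/T)²
  L term: (1×0.0382)² = 0.00146
  T term: (-2×0.0249)² = 0.00248
Total = 0.00394. Share from L = 0.00146/0.00394 = 0.371.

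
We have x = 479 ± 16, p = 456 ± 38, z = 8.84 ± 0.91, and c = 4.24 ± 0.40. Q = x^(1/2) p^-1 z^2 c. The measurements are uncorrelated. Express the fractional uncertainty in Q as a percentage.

24.2%

Relative error in a monomial: (δQ/Q)² = Σ (nᵢ · δxᵢ/xᵢ)².
  (½·δx/x)² = (0.5×0.0334)² = 0.000279;  (-1·δp/p)² = (-1×0.0833)² = 0.00694;  (2·δz/z)² = (2×0.103)² = 0.0424;  (1·δc/c)² = (1×0.0943)² = 0.00890
δQ/Q = √(0.0585) = 0.242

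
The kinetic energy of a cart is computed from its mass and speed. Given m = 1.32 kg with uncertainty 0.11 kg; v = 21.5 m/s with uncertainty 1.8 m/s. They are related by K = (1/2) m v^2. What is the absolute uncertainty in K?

K is a product of powers, so relative uncertainties combine in quadrature:
  (1·δm/m)² = (1×0.0833)² = 0.00694;  (2·δv/v)² = (2×0.0837)² = 0.0280
δK/K = √(0.0350) = 0.187
K = 305 J, so δK = 0.187 × 305 = 57.1 J.

57.1 J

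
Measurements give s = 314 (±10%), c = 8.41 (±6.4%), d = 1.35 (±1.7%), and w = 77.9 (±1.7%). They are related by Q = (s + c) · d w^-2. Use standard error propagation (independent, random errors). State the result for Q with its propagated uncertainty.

Let u = s + c = 322. δu = √(δs² + δc²) = √(986 + 0.290) = 31.4, so δu/u = 0.0974.
Q is then a monomial in u, d, w:
δQ/Q = √((δu/u)² + (1·δd/d)² + (-2·δw/w)²) = √(0.00949 + 0.000289 + 0.00116) = 0.105
Q = 0.0717, so δQ = 0.105 × 0.0717 = 0.00750.

0.0717 ± 0.00750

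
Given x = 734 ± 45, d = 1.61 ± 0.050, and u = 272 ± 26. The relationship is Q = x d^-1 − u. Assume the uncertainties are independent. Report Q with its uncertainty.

Let p = x·d^-1 = 456. δp/p = √((1·δx/x)² + (-1·δd/d)²) = √(0.00376 + 0.000964) = 0.0687, so δp = 31.3.
Q = p − u: δQ = √(δp² + δu²) = √(982 + 676) = 40.7
Q = 184.

184 ± 40.7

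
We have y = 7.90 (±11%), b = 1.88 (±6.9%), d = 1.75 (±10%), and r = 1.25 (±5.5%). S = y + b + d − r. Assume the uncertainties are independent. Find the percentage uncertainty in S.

8.74%

Absolute uncertainties add in quadrature for a linear combination:
  (δy)² = 0.755;  (δb)² = 0.0168;  (δd)² = 0.0306;  (δr)² = 0.00473
δS = √(0.807) = 0.899
S = 10.3, so δS/S = 0.899/10.3 = 0.0874.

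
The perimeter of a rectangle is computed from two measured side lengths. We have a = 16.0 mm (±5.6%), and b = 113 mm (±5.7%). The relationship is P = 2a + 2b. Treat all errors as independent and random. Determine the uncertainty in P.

Absolute uncertainties add in quadrature for a linear combination:
  (2·δa)² = 3.21;  (2·δb)² = 166
δP = √(169) = 13.0 mm

13.0 mm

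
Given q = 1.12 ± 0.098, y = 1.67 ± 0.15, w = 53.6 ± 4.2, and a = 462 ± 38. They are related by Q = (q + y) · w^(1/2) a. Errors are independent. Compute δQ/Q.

0.111

Let u = q + y = 2.79. δu = √(δq² + δy²) = √(0.00960 + 0.0225) = 0.179, so δu/u = 0.0642.
Q is then a monomial in u, w, a:
δQ/Q = √((δu/u)² + (½·δw/w)² + (1·δa/a)²) = √(0.00412 + 0.00154 + 0.00677) = 0.111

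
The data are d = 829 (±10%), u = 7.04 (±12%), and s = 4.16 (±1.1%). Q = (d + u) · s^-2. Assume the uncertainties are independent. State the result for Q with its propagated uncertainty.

48.3 ± 4.91

Let w = d + u = 836. δw = √(δd² + δu²) = √(6870 + 0.714) = 82.9, so δw/w = 0.0992.
Q is then a monomial in w, s:
δQ/Q = √((δw/w)² + (-2·δs/s)²) = √(0.00983 + 0.000484) = 0.102
Q = 48.3, so δQ = 0.102 × 48.3 = 4.91.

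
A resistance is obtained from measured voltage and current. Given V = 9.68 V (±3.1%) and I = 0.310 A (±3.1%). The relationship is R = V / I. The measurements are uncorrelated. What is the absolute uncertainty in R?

Relative error in a monomial: (δR/R)² = Σ (nᵢ · δxᵢ/xᵢ)².
  (1·δV/V)² = (1×0.0310)² = 0.000961;  (-1·δI/I)² = (-1×0.0310)² = 0.000961
δR/R = √(0.00192) = 0.0438
R = 31.2 Ω, so δR = 0.0438 × 31.2 = 1.37 Ω.

1.37 Ω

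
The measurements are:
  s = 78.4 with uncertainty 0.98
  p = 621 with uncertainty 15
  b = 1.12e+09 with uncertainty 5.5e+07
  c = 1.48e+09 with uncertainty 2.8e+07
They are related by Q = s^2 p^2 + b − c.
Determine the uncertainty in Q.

Let w = s^2·p^2 = 2.37e+09. δw/w = √((2·δs/s)² + (2·δp/p)²) = √(0.000625 + 0.00233) = 0.0544, so δw = 1.29e+08.
Q = w + b − c: δQ = √(δw² + δb² + δc²) = √(1.66e+16 + 3.02e+15 + 7.84e+14) = 1.43e+08

1.43e+08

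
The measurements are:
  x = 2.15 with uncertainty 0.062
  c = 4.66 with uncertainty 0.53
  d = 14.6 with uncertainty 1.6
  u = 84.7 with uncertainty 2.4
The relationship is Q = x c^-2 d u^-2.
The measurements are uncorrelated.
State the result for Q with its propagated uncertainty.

Products/powers → add relative errors in quadrature, weighted by exponent:
  (1·δx/x)² = (1×0.0288)² = 0.000832;  (-2·δc/c)² = (-2×0.114)² = 0.0517;  (1·δd/d)² = (1×0.110)² = 0.0120;  (-2·δu/u)² = (-2×0.0283)² = 0.00321
δQ/Q = √(0.0678) = 0.260
Q = 0.000201, so δQ = 0.260 × 0.000201 = 5.25e-05.

(2.01 ± 0.525) × 10^-4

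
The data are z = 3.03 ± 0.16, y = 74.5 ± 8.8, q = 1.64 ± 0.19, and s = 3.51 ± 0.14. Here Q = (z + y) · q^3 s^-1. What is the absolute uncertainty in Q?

35.8

Let u = z + y = 77.5. δu = √(δz² + δy²) = √(0.0256 + 77.4) = 8.80, so δu/u = 0.114.
Q is then a monomial in u, q, s:
δQ/Q = √((δu/u)² + (3·δq/q)² + (-1·δs/s)²) = √(0.0129 + 0.121 + 0.00159) = 0.368
Q = 97.4, so δQ = 0.368 × 97.4 = 35.8.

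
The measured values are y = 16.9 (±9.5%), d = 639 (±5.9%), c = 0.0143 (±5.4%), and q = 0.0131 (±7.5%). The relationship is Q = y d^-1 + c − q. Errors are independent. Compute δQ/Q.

Let p = y·d^-1 = 0.0264. δp/p = √((1·δy/y)² + (-1·δd/d)²) = √(0.00903 + 0.00348) = 0.112, so δp = 0.00296.
Q = p + c − q: δQ = √(δp² + δc² + δq²) = √(8.75e-06 + 5.96e-07 + 9.65e-07) = 0.00321
Q = 0.0276, so δQ/Q = 0.00321/0.0276 = 0.116.

0.116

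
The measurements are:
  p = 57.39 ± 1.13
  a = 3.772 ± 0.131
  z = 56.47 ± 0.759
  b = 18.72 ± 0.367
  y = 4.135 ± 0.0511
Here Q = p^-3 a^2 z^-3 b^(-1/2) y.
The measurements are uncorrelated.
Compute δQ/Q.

0.101

Products/powers → add relative errors in quadrature, weighted by exponent:
  (-3·δp/p)² = (-3×0.0197)² = 0.00349;  (2·δa/a)² = (2×0.0347)² = 0.00482;  (-3·δz/z)² = (-3×0.0134)² = 0.00163;  (−½·δb/b)² = (-0.5×0.0196)² = 9.61e-05;  (1·δy/y)² = (1×0.0124)² = 0.000153
δQ/Q = √(0.0102) = 0.101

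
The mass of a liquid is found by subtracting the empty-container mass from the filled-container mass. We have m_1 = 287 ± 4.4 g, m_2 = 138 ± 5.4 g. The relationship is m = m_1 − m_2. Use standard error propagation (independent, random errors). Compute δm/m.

Absolute uncertainties add in quadrature for a linear combination:
  (δm_1)² = 19.4;  (δm_2)² = 29.2
δm = √(48.5) = 6.97 g
m = 149 g, so δm/m = 6.97/149 = 0.0467.

0.0467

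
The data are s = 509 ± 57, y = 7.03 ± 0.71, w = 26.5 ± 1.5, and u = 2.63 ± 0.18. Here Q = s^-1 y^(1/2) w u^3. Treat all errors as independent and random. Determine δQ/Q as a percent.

Products/powers → add relative errors in quadrature, weighted by exponent:
  (-1·δs/s)² = (-1×0.112)² = 0.0125;  (½·δy/y)² = (0.5×0.101)² = 0.00255;  (1·δw/w)² = (1×0.0566)² = 0.00320;  (3·δu/u)² = (3×0.0684)² = 0.0422
δQ/Q = √(0.0605) = 0.246

24.6%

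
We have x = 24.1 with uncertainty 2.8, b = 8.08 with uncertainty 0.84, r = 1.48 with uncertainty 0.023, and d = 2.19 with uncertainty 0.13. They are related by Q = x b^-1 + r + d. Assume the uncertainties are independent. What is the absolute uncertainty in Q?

Let p = x·b^-1 = 2.98. δp/p = √((1·δx/x)² + (-1·δb/b)²) = √(0.0135 + 0.0108) = 0.156, so δp = 0.465.
Q = p + r + d: δQ = √(δp² + δr² + δd²) = √(0.216 + 0.000529 + 0.0169) = 0.483

0.483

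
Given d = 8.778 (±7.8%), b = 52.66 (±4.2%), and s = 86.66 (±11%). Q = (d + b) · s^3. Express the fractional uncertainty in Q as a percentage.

33.2%

Let u = d + b = 61.44. δu = √(δd² + δb²) = √(0.469 + 4.89) = 2.32, so δu/u = 0.0377.
Q is then a monomial in u, s:
δQ/Q = √((δu/u)² + (3·δs/s)²) = √(0.00142 + 0.109) = 0.332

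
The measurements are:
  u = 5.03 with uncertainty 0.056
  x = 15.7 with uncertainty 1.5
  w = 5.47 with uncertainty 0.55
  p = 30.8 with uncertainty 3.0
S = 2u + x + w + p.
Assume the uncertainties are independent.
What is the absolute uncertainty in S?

S is a linear combination, so absolute uncertainties add in quadrature:
  (2·δu)² = 0.0125;  (δx)² = 2.25;  (δw)² = 0.303;  (δp)² = 9.00
δS = √(11.6) = 3.40

3.40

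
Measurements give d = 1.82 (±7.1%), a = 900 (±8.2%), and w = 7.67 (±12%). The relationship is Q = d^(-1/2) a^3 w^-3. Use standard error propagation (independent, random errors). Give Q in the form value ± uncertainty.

Q is a product of powers, so relative uncertainties combine in quadrature:
  (−½·δd/d)² = (-0.5×0.0710)² = 0.00126;  (3·δa/a)² = (3×0.0820)² = 0.0605;  (-3·δw/w)² = (-3×0.120)² = 0.130
δQ/Q = √(0.191) = 0.437
Q = 1.2e+06, so δQ = 0.437 × 1.2e+06 = 5.24e+05.

(1.20 ± 0.524) × 10^6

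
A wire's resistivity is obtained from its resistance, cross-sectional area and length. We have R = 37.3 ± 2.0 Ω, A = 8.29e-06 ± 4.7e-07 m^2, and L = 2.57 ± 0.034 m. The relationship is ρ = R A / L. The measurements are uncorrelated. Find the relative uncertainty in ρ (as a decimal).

0.0791

Products/powers → add relative errors in quadrature, weighted by exponent:
  (1·δR/R)² = (1×0.0536)² = 0.00288;  (1·δA/A)² = (1×0.0567)² = 0.00321;  (-1·δL/L)² = (-1×0.0132)² = 0.000175
δρ/ρ = √(0.00626) = 0.0791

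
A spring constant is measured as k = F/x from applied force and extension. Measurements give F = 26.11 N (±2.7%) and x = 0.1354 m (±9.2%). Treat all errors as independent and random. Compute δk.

18.5 N/m

Since k is a product/quotient, work with relative uncertainties:
  (1·δF/F)² = (1×0.0270)² = 0.000729;  (-1·δx/x)² = (-1×0.0920)² = 0.00846
δk/k = √(0.00919) = 0.0959
k = 192.8 N/m, so δk = 0.0959 × 192.8 = 18.5 N/m.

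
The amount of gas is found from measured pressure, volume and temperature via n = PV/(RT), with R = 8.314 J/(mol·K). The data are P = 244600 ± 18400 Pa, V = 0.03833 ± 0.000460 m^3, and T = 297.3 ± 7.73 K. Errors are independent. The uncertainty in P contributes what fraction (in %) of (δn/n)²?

87.3%

(δn/n)² = (1·δP/P)² + (1·δV/V)² + (-1·δT/T)²
  P term: (1×0.0752)² = 0.00566
  V term: (1×0.0120)² = 0.000144
  T term: (-1×0.0260)² = 0.000676
Total = 0.00648. Share from P = 0.00566/0.00648 = 0.873.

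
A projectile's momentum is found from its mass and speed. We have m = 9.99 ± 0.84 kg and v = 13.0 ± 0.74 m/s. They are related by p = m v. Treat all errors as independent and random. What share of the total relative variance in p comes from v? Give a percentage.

31.4%

(δp/p)² = (1·δm/m)² + (1·δv/v)²
  m term: (1×0.0841)² = 0.00707
  v term: (1×0.0569)² = 0.00324
Total = 0.0103. Share from v = 0.00324/0.0103 = 0.314.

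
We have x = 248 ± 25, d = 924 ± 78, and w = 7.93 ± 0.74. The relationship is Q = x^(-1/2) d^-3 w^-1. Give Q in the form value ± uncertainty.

Since Q is a product/quotient, work with relative uncertainties:
  (−½·δx/x)² = (-0.5×0.101)² = 0.00254;  (-3·δd/d)² = (-3×0.0844)² = 0.0641;  (-1·δw/w)² = (-1×0.0933)² = 0.00871
δQ/Q = √(0.0754) = 0.275
Q = 1.02e-11, so δQ = 0.275 × 1.02e-11 = 2.79e-12.

(1.02 ± 0.279) × 10^-11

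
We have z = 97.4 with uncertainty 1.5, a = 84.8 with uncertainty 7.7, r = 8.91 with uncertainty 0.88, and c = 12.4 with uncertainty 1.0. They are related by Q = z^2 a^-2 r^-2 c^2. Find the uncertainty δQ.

Each factor contributes (exponent × relative error)² to (δQ/Q)²:
  (2·δz/z)² = (2×0.0154)² = 0.000949;  (-2·δa/a)² = (-2×0.0908)² = 0.0330;  (-2·δr/r)² = (-2×0.0988)² = 0.0390;  (2·δc/c)² = (2×0.0806)² = 0.0260
δQ/Q = √(0.0990) = 0.315
Q = 2.56, so δQ = 0.315 × 2.56 = 0.804.

0.804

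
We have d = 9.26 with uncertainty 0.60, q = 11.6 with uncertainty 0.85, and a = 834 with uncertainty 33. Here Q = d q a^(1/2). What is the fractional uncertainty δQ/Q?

For a monomial Q ∝ d, q, a^(1/2), fractional errors add in quadrature:
  (1·δd/d)² = (1×0.0648)² = 0.00420;  (1·δq/q)² = (1×0.0733)² = 0.00537;  (½·δa/a)² = (0.5×0.0396)² = 0.000391
δQ/Q = √(0.00996) = 0.0998

0.0998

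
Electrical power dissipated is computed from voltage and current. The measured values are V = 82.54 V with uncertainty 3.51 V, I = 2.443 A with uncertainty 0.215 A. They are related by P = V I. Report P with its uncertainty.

Each factor contributes (exponent × relative error)² to (δP/P)²:
  (1·δV/V)² = (1×0.0425)² = 0.00181;  (1·δI/I)² = (1×0.0880)² = 0.00775
δP/P = √(0.00955) = 0.0977
P = 201.6 W, so δP = 0.0977 × 201.6 = 19.7 W.

201.6 ± 19.7 W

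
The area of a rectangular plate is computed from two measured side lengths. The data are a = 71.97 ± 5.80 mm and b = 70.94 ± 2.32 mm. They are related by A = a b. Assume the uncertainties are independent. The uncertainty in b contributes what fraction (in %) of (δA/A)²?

(δA/A)² = (1·δa/a)² + (1·δb/b)²
  a term: (1×0.0806)² = 0.00649
  b term: (1×0.0327)² = 0.00107
Total = 0.00756. Share from b = 0.00107/0.00756 = 0.141.

14.1%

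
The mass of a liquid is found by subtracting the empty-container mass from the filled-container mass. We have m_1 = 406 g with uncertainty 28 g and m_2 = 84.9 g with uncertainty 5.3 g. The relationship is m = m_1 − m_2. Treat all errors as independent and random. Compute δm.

Sums and differences: (δm)² = Σ (cᵢ δxᵢ)².
  (δm_1)² = 784;  (δm_2)² = 28.1
δm = √(812) = 28.5 g

28.5 g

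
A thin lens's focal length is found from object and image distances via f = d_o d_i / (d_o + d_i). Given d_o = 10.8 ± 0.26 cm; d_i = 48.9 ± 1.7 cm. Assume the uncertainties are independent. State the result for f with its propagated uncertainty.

8.85 ± 0.183 cm

∂f/∂d_o = (d_i/(d_o+d_i))² = 0.671;  ∂f/∂d_i = (d_o/(d_o+d_i))² = 0.0327
δf = √((∂f/∂d_o · δd_o)² + (∂f/∂d_i · δd_i)²) = √(0.0304 + 0.00310) = 0.183 cm
f = 8.85 cm.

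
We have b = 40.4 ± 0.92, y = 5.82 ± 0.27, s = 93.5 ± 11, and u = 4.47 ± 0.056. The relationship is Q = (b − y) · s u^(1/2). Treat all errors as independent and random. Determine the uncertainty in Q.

827

Let w = b − y = 34.6. δw = √(δb² + δy²) = √(0.846 + 0.0729) = 0.959, so δw/w = 0.0277.
Q is then a monomial in w, s, u:
δQ/Q = √((δw/w)² + (1·δs/s)² + (½·δu/u)²) = √(0.000769 + 0.0138 + 3.92e-05) = 0.121
Q = 6840, so δQ = 0.121 × 6840 = 827.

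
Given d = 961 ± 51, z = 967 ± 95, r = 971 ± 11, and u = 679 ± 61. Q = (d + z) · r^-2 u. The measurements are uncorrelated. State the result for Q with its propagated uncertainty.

Let w = d + z = 1930. δw = √(δd² + δz²) = √(2600 + 9020) = 108, so δw/w = 0.0559.
Q is then a monomial in w, r, u:
δQ/Q = √((δw/w)² + (-2·δr/r)² + (1·δu/u)²) = √(0.00313 + 0.000513 + 0.00807) = 0.108
Q = 1.39, so δQ = 0.108 × 1.39 = 0.150.

1.39 ± 0.150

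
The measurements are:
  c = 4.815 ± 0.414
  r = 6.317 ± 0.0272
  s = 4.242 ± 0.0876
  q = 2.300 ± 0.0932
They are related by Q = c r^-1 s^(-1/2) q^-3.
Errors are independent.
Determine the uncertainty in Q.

0.00454

Since Q is a product/quotient, work with relative uncertainties:
  (1·δc/c)² = (1×0.0860)² = 0.00739;  (-1·δr/r)² = (-1×0.00431)² = 1.85e-05;  (−½·δs/s)² = (-0.5×0.0207)² = 0.000107;  (-3·δq/q)² = (-3×0.0405)² = 0.0148
δQ/Q = √(0.0223) = 0.149
Q = 0.03042, so δQ = 0.149 × 0.03042 = 0.00454.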